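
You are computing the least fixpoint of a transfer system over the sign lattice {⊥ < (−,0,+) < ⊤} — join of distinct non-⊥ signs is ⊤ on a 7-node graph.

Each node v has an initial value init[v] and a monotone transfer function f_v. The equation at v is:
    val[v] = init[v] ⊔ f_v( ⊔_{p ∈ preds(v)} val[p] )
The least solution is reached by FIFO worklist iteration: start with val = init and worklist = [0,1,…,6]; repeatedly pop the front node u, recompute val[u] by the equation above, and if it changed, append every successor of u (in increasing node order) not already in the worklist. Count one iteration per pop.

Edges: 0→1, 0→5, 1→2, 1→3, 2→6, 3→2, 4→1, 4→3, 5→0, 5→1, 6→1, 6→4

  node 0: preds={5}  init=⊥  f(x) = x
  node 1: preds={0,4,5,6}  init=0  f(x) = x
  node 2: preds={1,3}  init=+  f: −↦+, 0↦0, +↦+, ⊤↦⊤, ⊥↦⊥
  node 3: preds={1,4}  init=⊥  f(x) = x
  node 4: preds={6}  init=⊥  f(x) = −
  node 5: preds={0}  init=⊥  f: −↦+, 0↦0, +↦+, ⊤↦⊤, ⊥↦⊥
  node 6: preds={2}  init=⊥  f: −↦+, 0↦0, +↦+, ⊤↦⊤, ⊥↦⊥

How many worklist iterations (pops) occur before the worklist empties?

Iteration log — 12 steps:
  step 1. node 0  ⊔preds=⊥  new=⊥  stable
  step 2. node 1  ⊔preds=⊥  new=0  stable
  step 3. node 2  ⊔preds=0  new=⊤  old=+  +wl: 
  step 4. node 3  ⊔preds=0  new=0  old=⊥  +wl: 2
  step 5. node 4  ⊔preds=⊥  new=−  old=⊥  +wl: 1,3
  step 6. node 5  ⊔preds=⊥  new=⊥  stable
  step 7. node 6  ⊔preds=⊤  new=⊤  old=⊥  +wl: 4
  step 8. node 2  ⊔preds=0  new=⊤  stable
  step 9. node 1  ⊔preds=⊤  new=⊤  old=0  +wl: 2
  step 10. node 3  ⊔preds=⊤  new=⊤  old=0  +wl: 
  step 11. node 4  ⊔preds=⊤  new=−  stable
  step 12. node 2  ⊔preds=⊤  new=⊤  stable

Least fixpoint reached:
  node 0: ⊥
  node 1: ⊤
  node 2: ⊤
  node 3: ⊤
  node 4: −
  node 5: ⊥
  node 6: ⊤

12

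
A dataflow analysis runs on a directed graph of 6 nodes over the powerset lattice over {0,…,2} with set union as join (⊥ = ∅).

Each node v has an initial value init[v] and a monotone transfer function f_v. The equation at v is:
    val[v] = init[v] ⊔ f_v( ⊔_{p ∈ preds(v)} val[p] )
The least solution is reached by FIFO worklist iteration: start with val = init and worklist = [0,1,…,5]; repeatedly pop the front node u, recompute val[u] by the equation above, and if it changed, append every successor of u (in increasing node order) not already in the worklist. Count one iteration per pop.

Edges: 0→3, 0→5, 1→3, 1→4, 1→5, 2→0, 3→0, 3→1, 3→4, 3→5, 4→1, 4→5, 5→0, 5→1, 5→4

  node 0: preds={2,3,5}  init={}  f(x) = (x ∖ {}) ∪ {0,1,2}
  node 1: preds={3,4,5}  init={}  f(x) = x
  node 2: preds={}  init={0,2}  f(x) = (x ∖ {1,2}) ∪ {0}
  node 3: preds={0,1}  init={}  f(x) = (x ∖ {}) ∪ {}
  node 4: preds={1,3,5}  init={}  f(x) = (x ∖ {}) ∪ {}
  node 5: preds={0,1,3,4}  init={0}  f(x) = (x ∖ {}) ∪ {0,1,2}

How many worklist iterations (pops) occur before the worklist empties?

11

Worklist (11 pops):
  #1 pop 0: in={0,2} → {0,1,2} (was {}); enqueue []
  #2 pop 1: in={0} → {0} (was {}); enqueue []
  #3 pop 2: in={} → {0,2} (no change)
  #4 pop 3: in={0,1,2} → {0,1,2} (was {}); enqueue [0,1]
  #5 pop 4: in={0,1,2} → {0,1,2} (was {}); enqueue []
  #6 pop 5: in={0,1,2} → {0,1,2} (was {0}); enqueue [4]
  #7 pop 0: in={0,1,2} → {0,1,2} (no change)
  #8 pop 1: in={0,1,2} → {0,1,2} (was {0}); enqueue [3,5]
  #9 pop 4: in={0,1,2} → {0,1,2} (no change)
  #10 pop 3: in={0,1,2} → {0,1,2} (no change)
  #11 pop 5: in={0,1,2} → {0,1,2} (no change)

Fixpoint:
  val[0] = {0,1,2}
  val[1] = {0,1,2}
  val[2] = {0,2}
  val[3] = {0,1,2}
  val[4] = {0,1,2}
  val[5] = {0,1,2}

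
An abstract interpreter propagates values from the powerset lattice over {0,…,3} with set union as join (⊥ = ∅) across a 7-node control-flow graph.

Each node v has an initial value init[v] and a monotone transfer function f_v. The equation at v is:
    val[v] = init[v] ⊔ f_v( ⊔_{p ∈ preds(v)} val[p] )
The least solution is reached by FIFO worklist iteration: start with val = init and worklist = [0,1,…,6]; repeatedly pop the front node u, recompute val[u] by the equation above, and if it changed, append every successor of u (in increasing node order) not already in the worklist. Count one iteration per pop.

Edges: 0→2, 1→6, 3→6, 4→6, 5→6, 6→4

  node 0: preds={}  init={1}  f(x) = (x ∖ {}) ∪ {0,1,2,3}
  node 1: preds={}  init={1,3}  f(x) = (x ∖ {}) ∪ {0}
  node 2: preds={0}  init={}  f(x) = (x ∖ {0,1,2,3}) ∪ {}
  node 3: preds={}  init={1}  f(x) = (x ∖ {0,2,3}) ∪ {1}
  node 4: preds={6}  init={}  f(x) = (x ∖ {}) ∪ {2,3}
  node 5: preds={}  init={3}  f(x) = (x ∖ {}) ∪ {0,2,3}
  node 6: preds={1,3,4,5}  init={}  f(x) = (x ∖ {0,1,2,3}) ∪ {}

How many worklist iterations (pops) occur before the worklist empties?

Trace (7 dequeues):
  [1] u=0 | in {} | out {0,1,2,3} | prev {1} | push {}
  [2] u=1 | in {} | out {0,1,3} | prev {1,3} | push {}
  [3] u=2 | in {0,1,2,3} | out {} | ==
  [4] u=3 | in {} | out {1} | ==
  [5] u=4 | in {} | out {2,3} | prev {} | push {}
  [6] u=5 | in {} | out {0,2,3} | prev {3} | push {}
  [7] u=6 | in {0,1,2,3} | out {} | ==

Converged values:
  [0] {0,1,2,3}
  [1] {0,1,3}
  [2] {}
  [3] {1}
  [4] {2,3}
  [5] {0,2,3}
  [6] {}

7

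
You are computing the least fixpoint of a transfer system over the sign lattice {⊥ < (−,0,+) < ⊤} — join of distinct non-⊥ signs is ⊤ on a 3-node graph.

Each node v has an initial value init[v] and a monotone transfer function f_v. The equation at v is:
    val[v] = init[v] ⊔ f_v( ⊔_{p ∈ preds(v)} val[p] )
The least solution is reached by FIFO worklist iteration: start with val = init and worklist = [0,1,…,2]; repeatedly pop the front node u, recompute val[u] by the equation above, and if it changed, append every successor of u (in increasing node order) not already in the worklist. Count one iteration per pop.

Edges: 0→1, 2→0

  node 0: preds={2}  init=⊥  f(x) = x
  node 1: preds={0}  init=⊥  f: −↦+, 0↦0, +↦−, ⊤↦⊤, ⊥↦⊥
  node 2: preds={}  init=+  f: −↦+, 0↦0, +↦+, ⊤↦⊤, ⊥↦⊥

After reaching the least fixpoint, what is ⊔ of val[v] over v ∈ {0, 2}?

Trace (3 dequeues):
  [1] u=0 | in + | out + | prev ⊥ | push {}
  [2] u=1 | in + | out − | prev ⊥ | push {}
  [3] u=2 | in ⊥ | out + | ==

Converged values:
  [0] +
  [1] −
  [2] +

+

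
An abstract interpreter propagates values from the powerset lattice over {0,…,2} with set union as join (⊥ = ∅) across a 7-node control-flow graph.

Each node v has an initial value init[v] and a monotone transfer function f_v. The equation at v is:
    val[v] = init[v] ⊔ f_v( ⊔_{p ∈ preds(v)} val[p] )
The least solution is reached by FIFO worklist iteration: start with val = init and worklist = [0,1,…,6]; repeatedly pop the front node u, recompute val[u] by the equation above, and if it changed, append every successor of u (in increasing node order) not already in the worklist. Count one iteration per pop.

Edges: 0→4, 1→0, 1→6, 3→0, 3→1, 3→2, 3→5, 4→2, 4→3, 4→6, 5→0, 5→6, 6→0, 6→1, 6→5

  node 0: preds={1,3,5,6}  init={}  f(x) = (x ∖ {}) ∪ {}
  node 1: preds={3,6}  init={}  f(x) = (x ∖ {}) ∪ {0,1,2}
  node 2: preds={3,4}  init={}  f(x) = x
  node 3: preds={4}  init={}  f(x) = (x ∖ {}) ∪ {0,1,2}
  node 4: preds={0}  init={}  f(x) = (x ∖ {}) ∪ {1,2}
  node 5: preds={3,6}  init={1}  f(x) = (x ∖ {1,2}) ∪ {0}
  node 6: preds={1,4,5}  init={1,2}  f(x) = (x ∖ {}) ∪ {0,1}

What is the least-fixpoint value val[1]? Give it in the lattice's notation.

Iteration log — 16 steps:
  step 1. node 0  ⊔preds={1,2}  new={1,2}  old={}  +wl: 
  step 2. node 1  ⊔preds={1,2}  new={0,1,2}  old={}  +wl: 0
  step 3. node 2  ⊔preds={}  new={}  stable
  step 4. node 3  ⊔preds={}  new={0,1,2}  old={}  +wl: 1,2
  step 5. node 4  ⊔preds={1,2}  new={1,2}  old={}  +wl: 3
  step 6. node 5  ⊔preds={0,1,2}  new={0,1}  old={1}  +wl: 
  step 7. node 6  ⊔preds={0,1,2}  new={0,1,2}  old={1,2}  +wl: 5
  step 8. node 0  ⊔preds={0,1,2}  new={0,1,2}  old={1,2}  +wl: 4
  step 9. node 1  ⊔preds={0,1,2}  new={0,1,2}  stable
  step 10. node 2  ⊔preds={0,1,2}  new={0,1,2}  old={}  +wl: 
  step 11. node 3  ⊔preds={1,2}  new={0,1,2}  stable
  step 12. node 5  ⊔preds={0,1,2}  new={0,1}  stable
  step 13. node 4  ⊔preds={0,1,2}  new={0,1,2}  old={1,2}  +wl: 2,3,6
  step 14. node 2  ⊔preds={0,1,2}  new={0,1,2}  stable
  step 15. node 3  ⊔preds={0,1,2}  new={0,1,2}  stable
  step 16. node 6  ⊔preds={0,1,2}  new={0,1,2}  stable

Least fixpoint reached:
  node 0: {0,1,2}
  node 1: {0,1,2}
  node 2: {0,1,2}
  node 3: {0,1,2}
  node 4: {0,1,2}
  node 5: {0,1}
  node 6: {0,1,2}

{0,1,2}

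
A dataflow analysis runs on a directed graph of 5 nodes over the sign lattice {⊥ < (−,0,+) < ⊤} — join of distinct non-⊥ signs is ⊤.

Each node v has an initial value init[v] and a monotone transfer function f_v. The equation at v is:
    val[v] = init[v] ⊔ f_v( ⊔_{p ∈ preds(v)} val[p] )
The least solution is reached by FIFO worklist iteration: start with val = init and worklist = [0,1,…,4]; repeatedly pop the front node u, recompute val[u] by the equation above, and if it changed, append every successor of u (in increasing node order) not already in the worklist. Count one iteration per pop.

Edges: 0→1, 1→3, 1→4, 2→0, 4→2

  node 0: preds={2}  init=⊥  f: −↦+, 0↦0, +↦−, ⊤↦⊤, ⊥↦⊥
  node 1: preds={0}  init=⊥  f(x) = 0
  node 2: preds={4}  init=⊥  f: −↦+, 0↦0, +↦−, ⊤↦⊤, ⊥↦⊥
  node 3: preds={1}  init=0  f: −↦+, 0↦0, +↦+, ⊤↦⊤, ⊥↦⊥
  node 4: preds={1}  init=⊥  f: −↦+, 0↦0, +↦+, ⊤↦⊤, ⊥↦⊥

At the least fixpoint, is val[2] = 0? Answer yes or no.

Iteration log — 8 steps:
  step 1. node 0  ⊔preds=⊥  new=⊥  stable
  step 2. node 1  ⊔preds=⊥  new=0  old=⊥  +wl: 
  step 3. node 2  ⊔preds=⊥  new=⊥  stable
  step 4. node 3  ⊔preds=0  new=0  stable
  step 5. node 4  ⊔preds=0  new=0  old=⊥  +wl: 2
  step 6. node 2  ⊔preds=0  new=0  old=⊥  +wl: 0
  step 7. node 0  ⊔preds=0  new=0  old=⊥  +wl: 1
  step 8. node 1  ⊔preds=0  new=0  stable

Least fixpoint reached:
  node 0: 0
  node 1: 0
  node 2: 0
  node 3: 0
  node 4: 0

yes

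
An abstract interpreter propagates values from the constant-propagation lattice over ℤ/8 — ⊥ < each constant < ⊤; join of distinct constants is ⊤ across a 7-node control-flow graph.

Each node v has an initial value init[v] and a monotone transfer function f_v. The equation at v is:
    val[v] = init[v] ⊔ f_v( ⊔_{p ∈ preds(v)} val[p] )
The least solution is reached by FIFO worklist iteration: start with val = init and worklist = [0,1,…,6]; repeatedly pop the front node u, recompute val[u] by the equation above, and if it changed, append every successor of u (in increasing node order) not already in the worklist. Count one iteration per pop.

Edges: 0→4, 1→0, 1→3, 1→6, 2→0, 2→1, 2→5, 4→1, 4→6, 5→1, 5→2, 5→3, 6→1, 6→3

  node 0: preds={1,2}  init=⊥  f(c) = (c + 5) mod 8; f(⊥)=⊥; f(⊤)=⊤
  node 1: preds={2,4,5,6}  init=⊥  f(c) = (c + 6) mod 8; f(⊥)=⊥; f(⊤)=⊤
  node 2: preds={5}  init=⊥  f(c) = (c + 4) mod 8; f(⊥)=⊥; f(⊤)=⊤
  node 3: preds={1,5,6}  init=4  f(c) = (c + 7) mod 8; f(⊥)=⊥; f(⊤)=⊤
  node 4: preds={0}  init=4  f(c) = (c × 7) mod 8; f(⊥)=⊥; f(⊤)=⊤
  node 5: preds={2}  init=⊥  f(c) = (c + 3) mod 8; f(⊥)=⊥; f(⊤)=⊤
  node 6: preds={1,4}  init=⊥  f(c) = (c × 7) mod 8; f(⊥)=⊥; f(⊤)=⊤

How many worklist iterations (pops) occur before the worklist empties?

15

Worklist (15 pops):
  #1 pop 0: in=⊥ → ⊥ (no change)
  #2 pop 1: in=4 → 2 (was ⊥); enqueue [0]
  #3 pop 2: in=⊥ → ⊥ (no change)
  #4 pop 3: in=2 → ⊤ (was 4); enqueue []
  #5 pop 4: in=⊥ → 4 (no change)
  #6 pop 5: in=⊥ → ⊥ (no change)
  #7 pop 6: in=⊤ → ⊤ (was ⊥); enqueue [1,3]
  #8 pop 0: in=2 → 7 (was ⊥); enqueue [4]
  #9 pop 1: in=⊤ → ⊤ (was 2); enqueue [0,6]
  #10 pop 3: in=⊤ → ⊤ (no change)
  #11 pop 4: in=7 → ⊤ (was 4); enqueue [1]
  #12 pop 0: in=⊤ → ⊤ (was 7); enqueue [4]
  #13 pop 6: in=⊤ → ⊤ (no change)
  #14 pop 1: in=⊤ → ⊤ (no change)
  #15 pop 4: in=⊤ → ⊤ (no change)

Fixpoint:
  val[0] = ⊤
  val[1] = ⊤
  val[2] = ⊥
  val[3] = ⊤
  val[4] = ⊤
  val[5] = ⊥
  val[6] = ⊤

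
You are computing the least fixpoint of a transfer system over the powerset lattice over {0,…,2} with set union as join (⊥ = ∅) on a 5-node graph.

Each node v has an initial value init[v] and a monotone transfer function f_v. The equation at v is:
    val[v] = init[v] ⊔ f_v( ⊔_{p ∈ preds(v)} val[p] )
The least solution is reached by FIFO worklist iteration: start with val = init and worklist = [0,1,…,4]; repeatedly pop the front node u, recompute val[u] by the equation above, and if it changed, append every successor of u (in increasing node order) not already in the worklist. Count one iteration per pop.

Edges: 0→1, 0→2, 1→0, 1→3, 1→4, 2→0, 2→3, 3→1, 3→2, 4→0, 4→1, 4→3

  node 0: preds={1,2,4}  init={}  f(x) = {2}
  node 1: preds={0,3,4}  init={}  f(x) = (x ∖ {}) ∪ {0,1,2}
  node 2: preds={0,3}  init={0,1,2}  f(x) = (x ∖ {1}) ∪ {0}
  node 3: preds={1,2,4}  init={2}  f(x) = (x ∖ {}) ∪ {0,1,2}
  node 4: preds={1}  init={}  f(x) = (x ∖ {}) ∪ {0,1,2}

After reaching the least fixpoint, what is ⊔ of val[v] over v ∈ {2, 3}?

{0,1,2}

Worklist (9 pops):
  #1 pop 0: in={0,1,2} → {2} (was {}); enqueue []
  #2 pop 1: in={2} → {0,1,2} (was {}); enqueue [0]
  #3 pop 2: in={2} → {0,1,2} (no change)
  #4 pop 3: in={0,1,2} → {0,1,2} (was {2}); enqueue [1,2]
  #5 pop 4: in={0,1,2} → {0,1,2} (was {}); enqueue [3]
  #6 pop 0: in={0,1,2} → {2} (no change)
  #7 pop 1: in={0,1,2} → {0,1,2} (no change)
  #8 pop 2: in={0,1,2} → {0,1,2} (no change)
  #9 pop 3: in={0,1,2} → {0,1,2} (no change)

Fixpoint:
  val[0] = {2}
  val[1] = {0,1,2}
  val[2] = {0,1,2}
  val[3] = {0,1,2}
  val[4] = {0,1,2}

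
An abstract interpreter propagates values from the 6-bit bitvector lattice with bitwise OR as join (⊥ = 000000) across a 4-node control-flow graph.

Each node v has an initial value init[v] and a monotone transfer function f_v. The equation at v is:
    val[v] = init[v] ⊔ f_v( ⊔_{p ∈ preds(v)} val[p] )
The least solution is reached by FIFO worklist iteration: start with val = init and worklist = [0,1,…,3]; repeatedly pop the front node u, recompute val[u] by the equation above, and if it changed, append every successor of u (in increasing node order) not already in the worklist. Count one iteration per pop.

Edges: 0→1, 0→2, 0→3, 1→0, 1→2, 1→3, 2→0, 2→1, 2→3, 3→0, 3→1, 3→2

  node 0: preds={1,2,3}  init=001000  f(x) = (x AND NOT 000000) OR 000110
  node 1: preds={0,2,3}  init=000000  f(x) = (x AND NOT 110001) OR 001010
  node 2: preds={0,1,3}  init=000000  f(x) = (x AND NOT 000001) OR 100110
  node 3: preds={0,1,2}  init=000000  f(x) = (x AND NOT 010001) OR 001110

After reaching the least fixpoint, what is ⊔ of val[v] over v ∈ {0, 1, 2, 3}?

101110

Trace (8 dequeues):
  [1] u=0 | in 000000 | out 001110 | prev 001000 | push {}
  [2] u=1 | in 001110 | out 001110 | prev 000000 | push {0}
  [3] u=2 | in 001110 | out 101110 | prev 000000 | push {1}
  [4] u=3 | in 101110 | out 101110 | prev 000000 | push {2}
  [5] u=0 | in 101110 | out 101110 | prev 001110 | push {3}
  [6] u=1 | in 101110 | out 001110 | ==
  [7] u=2 | in 101110 | out 101110 | ==
  [8] u=3 | in 101110 | out 101110 | ==

Converged values:
  [0] 101110
  [1] 001110
  [2] 101110
  [3] 101110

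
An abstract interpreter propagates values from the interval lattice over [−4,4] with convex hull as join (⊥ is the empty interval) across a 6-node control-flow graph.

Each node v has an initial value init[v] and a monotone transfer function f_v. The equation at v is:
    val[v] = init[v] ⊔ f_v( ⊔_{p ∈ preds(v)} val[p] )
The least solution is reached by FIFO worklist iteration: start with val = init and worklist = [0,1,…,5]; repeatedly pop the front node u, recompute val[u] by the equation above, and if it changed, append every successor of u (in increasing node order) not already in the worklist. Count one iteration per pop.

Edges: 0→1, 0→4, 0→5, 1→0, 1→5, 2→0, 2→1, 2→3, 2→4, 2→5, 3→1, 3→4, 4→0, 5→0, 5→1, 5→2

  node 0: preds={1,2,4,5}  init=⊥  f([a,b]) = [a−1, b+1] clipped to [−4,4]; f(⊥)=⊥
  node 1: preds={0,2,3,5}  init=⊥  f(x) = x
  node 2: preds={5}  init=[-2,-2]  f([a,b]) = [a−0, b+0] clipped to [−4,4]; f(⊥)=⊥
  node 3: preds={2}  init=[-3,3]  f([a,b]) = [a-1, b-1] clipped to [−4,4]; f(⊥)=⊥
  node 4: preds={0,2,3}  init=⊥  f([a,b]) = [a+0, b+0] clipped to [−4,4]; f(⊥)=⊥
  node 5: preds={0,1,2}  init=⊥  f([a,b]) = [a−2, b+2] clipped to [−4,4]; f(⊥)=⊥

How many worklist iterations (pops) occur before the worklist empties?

Iteration log — 16 steps:
  step 1. node 0  ⊔preds=[-2,-2]  new=[-3,-1]  old=⊥  +wl: 
  step 2. node 1  ⊔preds=[-3,3]  new=[-3,3]  old=⊥  +wl: 0
  step 3. node 2  ⊔preds=⊥  new=[-2,-2]  stable
  step 4. node 3  ⊔preds=[-2,-2]  new=[-3,3]  stable
  step 5. node 4  ⊔preds=[-3,3]  new=[-3,3]  old=⊥  +wl: 
  step 6. node 5  ⊔preds=[-3,3]  new=[-4,4]  old=⊥  +wl: 1,2
  step 7. node 0  ⊔preds=[-4,4]  new=[-4,4]  old=[-3,-1]  +wl: 4,5
  step 8. node 1  ⊔preds=[-4,4]  new=[-4,4]  old=[-3,3]  +wl: 0
  step 9. node 2  ⊔preds=[-4,4]  new=[-4,4]  old=[-2,-2]  +wl: 1,3
  step 10. node 4  ⊔preds=[-4,4]  new=[-4,4]  old=[-3,3]  +wl: 
  step 11. node 5  ⊔preds=[-4,4]  new=[-4,4]  stable
  step 12. node 0  ⊔preds=[-4,4]  new=[-4,4]  stable
  step 13. node 1  ⊔preds=[-4,4]  new=[-4,4]  stable
  step 14. node 3  ⊔preds=[-4,4]  new=[-4,3]  old=[-3,3]  +wl: 1,4
  step 15. node 1  ⊔preds=[-4,4]  new=[-4,4]  stable
  step 16. node 4  ⊔preds=[-4,4]  new=[-4,4]  stable

Least fixpoint reached:
  node 0: [-4,4]
  node 1: [-4,4]
  node 2: [-4,4]
  node 3: [-4,3]
  node 4: [-4,4]
  node 5: [-4,4]

16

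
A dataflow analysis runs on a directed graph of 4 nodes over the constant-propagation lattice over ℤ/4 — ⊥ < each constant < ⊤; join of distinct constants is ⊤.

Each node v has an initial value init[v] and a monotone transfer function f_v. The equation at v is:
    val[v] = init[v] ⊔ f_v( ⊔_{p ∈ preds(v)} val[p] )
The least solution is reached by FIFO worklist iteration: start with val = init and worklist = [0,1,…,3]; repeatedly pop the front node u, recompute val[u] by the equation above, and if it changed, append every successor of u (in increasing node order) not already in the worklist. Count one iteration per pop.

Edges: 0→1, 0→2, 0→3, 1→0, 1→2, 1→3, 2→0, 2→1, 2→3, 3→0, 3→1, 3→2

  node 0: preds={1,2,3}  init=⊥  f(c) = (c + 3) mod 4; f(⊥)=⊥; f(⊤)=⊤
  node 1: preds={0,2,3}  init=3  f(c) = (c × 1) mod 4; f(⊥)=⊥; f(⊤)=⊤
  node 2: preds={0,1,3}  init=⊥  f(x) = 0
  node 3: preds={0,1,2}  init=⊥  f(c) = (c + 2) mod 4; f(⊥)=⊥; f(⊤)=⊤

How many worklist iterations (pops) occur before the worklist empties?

Worklist (8 pops):
  #1 pop 0: in=3 → 2 (was ⊥); enqueue []
  #2 pop 1: in=2 → ⊤ (was 3); enqueue [0]
  #3 pop 2: in=⊤ → 0 (was ⊥); enqueue [1]
  #4 pop 3: in=⊤ → ⊤ (was ⊥); enqueue [2]
  #5 pop 0: in=⊤ → ⊤ (was 2); enqueue [3]
  #6 pop 1: in=⊤ → ⊤ (no change)
  #7 pop 2: in=⊤ → 0 (no change)
  #8 pop 3: in=⊤ → ⊤ (no change)

Fixpoint:
  val[0] = ⊤
  val[1] = ⊤
  val[2] = 0
  val[3] = ⊤

8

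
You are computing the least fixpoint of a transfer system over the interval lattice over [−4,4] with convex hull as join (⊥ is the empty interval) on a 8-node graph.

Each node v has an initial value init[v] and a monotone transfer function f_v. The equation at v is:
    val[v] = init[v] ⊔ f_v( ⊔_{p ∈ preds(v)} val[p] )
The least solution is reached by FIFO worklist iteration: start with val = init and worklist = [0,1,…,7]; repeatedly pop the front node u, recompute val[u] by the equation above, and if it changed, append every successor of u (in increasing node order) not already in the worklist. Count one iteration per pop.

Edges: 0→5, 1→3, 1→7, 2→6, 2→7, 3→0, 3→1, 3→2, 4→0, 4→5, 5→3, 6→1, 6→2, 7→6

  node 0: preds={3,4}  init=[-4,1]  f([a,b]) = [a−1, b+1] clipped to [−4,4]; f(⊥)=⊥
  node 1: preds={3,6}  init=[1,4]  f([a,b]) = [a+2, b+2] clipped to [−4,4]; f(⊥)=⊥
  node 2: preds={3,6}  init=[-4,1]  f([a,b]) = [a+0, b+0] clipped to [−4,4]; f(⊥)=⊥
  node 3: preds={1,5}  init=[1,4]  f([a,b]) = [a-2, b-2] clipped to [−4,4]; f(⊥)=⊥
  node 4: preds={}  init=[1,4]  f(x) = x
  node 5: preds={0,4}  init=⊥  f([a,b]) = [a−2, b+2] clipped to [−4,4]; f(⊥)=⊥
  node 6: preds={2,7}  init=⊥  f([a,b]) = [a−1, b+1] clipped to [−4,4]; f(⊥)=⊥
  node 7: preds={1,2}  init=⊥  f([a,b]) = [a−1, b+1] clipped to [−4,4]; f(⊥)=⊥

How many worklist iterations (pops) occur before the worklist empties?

17

Trace (17 dequeues):
  [1] u=0 | in [1,4] | out [-4,4] | prev [-4,1] | push {}
  [2] u=1 | in [1,4] | out [1,4] | ==
  [3] u=2 | in [1,4] | out [-4,4] | prev [-4,1] | push {}
  [4] u=3 | in [1,4] | out [-1,4] | prev [1,4] | push {0,1,2}
  [5] u=4 | in ⊥ | out [1,4] | ==
  [6] u=5 | in [-4,4] | out [-4,4] | prev ⊥ | push {3}
  [7] u=6 | in [-4,4] | out [-4,4] | prev ⊥ | push {}
  [8] u=7 | in [-4,4] | out [-4,4] | prev ⊥ | push {6}
  [9] u=0 | in [-1,4] | out [-4,4] | ==
  [10] u=1 | in [-4,4] | out [-2,4] | prev [1,4] | push {7}
  [11] u=2 | in [-4,4] | out [-4,4] | ==
  [12] u=3 | in [-4,4] | out [-4,4] | prev [-1,4] | push {0,1,2}
  [13] u=6 | in [-4,4] | out [-4,4] | ==
  [14] u=7 | in [-4,4] | out [-4,4] | ==
  [15] u=0 | in [-4,4] | out [-4,4] | ==
  [16] u=1 | in [-4,4] | out [-2,4] | ==
  [17] u=2 | in [-4,4] | out [-4,4] | ==

Converged values:
  [0] [-4,4]
  [1] [-2,4]
  [2] [-4,4]
  [3] [-4,4]
  [4] [1,4]
  [5] [-4,4]
  [6] [-4,4]
  [7] [-4,4]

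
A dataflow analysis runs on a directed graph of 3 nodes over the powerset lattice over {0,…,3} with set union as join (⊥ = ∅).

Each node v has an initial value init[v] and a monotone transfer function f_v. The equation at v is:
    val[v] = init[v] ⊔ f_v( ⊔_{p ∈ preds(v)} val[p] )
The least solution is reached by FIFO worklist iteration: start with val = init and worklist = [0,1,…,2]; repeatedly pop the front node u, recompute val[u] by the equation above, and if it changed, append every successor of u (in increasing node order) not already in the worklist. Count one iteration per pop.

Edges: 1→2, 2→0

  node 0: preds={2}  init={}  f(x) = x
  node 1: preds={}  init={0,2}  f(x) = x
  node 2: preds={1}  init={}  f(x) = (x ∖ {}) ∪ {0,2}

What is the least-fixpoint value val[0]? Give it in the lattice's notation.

Iteration log — 4 steps:
  step 1. node 0  ⊔preds={}  new={}  stable
  step 2. node 1  ⊔preds={}  new={0,2}  stable
  step 3. node 2  ⊔preds={0,2}  new={0,2}  old={}  +wl: 0
  step 4. node 0  ⊔preds={0,2}  new={0,2}  old={}  +wl: 

Least fixpoint reached:
  node 0: {0,2}
  node 1: {0,2}
  node 2: {0,2}

{0,2}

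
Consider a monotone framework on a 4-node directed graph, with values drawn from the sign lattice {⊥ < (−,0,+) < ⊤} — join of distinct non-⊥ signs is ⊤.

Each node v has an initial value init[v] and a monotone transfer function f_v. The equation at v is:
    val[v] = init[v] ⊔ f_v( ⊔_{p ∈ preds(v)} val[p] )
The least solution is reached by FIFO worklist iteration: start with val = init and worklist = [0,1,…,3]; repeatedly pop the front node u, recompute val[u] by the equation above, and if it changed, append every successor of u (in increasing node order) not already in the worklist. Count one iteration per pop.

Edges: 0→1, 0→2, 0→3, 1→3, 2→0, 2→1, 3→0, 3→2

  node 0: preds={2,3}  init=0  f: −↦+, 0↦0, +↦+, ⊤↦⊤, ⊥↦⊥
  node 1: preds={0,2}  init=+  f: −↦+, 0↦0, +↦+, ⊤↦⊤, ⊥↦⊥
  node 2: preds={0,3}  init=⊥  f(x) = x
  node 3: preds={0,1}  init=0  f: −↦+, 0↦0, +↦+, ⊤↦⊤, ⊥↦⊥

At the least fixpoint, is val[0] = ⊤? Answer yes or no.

Iteration log — 10 steps:
  step 1. node 0  ⊔preds=0  new=0  stable
  step 2. node 1  ⊔preds=0  new=⊤  old=+  +wl: 
  step 3. node 2  ⊔preds=0  new=0  old=⊥  +wl: 0,1
  step 4. node 3  ⊔preds=⊤  new=⊤  old=0  +wl: 2
  step 5. node 0  ⊔preds=⊤  new=⊤  old=0  +wl: 3
  step 6. node 1  ⊔preds=⊤  new=⊤  stable
  step 7. node 2  ⊔preds=⊤  new=⊤  old=0  +wl: 0,1
  step 8. node 3  ⊔preds=⊤  new=⊤  stable
  step 9. node 0  ⊔preds=⊤  new=⊤  stable
  step 10. node 1  ⊔preds=⊤  new=⊤  stable

Least fixpoint reached:
  node 0: ⊤
  node 1: ⊤
  node 2: ⊤
  node 3: ⊤

yes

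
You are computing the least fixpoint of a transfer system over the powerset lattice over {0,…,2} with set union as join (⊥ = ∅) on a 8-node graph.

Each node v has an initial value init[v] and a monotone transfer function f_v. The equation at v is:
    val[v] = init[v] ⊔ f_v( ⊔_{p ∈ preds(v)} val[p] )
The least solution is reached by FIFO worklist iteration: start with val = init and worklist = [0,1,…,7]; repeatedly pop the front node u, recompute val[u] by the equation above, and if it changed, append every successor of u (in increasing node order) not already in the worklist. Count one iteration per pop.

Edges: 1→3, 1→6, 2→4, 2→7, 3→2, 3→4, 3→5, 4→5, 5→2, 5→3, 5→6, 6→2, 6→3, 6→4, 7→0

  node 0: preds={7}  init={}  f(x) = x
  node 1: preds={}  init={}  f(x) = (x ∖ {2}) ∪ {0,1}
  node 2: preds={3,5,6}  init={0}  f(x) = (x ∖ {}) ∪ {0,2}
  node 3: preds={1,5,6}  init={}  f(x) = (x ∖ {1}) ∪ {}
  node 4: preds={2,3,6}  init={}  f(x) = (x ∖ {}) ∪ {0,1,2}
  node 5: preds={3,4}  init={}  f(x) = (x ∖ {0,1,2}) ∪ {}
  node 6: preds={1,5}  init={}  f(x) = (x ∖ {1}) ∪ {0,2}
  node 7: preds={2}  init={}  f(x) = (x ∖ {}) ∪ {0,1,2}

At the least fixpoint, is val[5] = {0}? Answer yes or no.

no

Iteration log — 14 steps:
  step 1. node 0  ⊔preds={}  new={}  stable
  step 2. node 1  ⊔preds={}  new={0,1}  old={}  +wl: 
  step 3. node 2  ⊔preds={}  new={0,2}  old={0}  +wl: 
  step 4. node 3  ⊔preds={0,1}  new={0}  old={}  +wl: 2
  step 5. node 4  ⊔preds={0,2}  new={0,1,2}  old={}  +wl: 
  step 6. node 5  ⊔preds={0,1,2}  new={}  stable
  step 7. node 6  ⊔preds={0,1}  new={0,2}  old={}  +wl: 3,4
  step 8. node 7  ⊔preds={0,2}  new={0,1,2}  old={}  +wl: 0
  step 9. node 2  ⊔preds={0,2}  new={0,2}  stable
  step 10. node 3  ⊔preds={0,1,2}  new={0,2}  old={0}  +wl: 2,5
  step 11. node 4  ⊔preds={0,2}  new={0,1,2}  stable
  step 12. node 0  ⊔preds={0,1,2}  new={0,1,2}  old={}  +wl: 
  step 13. node 2  ⊔preds={0,2}  new={0,2}  stable
  step 14. node 5  ⊔preds={0,1,2}  new={}  stable

Least fixpoint reached:
  node 0: {0,1,2}
  node 1: {0,1}
  node 2: {0,2}
  node 3: {0,2}
  node 4: {0,1,2}
  node 5: {}
  node 6: {0,2}
  node 7: {0,1,2}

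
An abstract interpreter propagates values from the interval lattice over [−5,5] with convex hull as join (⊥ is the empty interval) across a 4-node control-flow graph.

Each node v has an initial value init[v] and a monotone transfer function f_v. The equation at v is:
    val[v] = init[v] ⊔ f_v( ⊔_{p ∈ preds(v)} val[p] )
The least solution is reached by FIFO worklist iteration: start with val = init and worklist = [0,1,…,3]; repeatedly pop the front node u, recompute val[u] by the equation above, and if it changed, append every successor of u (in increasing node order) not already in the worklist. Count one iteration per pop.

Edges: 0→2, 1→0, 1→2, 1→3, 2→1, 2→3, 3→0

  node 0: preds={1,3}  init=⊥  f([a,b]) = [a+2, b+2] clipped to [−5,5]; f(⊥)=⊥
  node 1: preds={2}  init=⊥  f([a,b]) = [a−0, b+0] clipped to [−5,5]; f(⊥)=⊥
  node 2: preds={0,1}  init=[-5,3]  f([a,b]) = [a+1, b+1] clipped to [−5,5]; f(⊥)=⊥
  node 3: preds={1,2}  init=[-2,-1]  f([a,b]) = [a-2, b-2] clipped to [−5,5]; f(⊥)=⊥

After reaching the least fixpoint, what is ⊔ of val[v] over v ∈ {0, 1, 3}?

Iteration log — 13 steps:
  step 1. node 0  ⊔preds=[-2,-1]  new=[0,1]  old=⊥  +wl: 
  step 2. node 1  ⊔preds=[-5,3]  new=[-5,3]  old=⊥  +wl: 0
  step 3. node 2  ⊔preds=[-5,3]  new=[-5,4]  old=[-5,3]  +wl: 1
  step 4. node 3  ⊔preds=[-5,4]  new=[-5,2]  old=[-2,-1]  +wl: 
  step 5. node 0  ⊔preds=[-5,3]  new=[-3,5]  old=[0,1]  +wl: 2
  step 6. node 1  ⊔preds=[-5,4]  new=[-5,4]  old=[-5,3]  +wl: 0,3
  step 7. node 2  ⊔preds=[-5,5]  new=[-5,5]  old=[-5,4]  +wl: 1
  step 8. node 0  ⊔preds=[-5,4]  new=[-3,5]  stable
  step 9. node 3  ⊔preds=[-5,5]  new=[-5,3]  old=[-5,2]  +wl: 0
  step 10. node 1  ⊔preds=[-5,5]  new=[-5,5]  old=[-5,4]  +wl: 2,3
  step 11. node 0  ⊔preds=[-5,5]  new=[-3,5]  stable
  step 12. node 2  ⊔preds=[-5,5]  new=[-5,5]  stable
  step 13. node 3  ⊔preds=[-5,5]  new=[-5,3]  stable

Least fixpoint reached:
  node 0: [-3,5]
  node 1: [-5,5]
  node 2: [-5,5]
  node 3: [-5,3]

[-5,5]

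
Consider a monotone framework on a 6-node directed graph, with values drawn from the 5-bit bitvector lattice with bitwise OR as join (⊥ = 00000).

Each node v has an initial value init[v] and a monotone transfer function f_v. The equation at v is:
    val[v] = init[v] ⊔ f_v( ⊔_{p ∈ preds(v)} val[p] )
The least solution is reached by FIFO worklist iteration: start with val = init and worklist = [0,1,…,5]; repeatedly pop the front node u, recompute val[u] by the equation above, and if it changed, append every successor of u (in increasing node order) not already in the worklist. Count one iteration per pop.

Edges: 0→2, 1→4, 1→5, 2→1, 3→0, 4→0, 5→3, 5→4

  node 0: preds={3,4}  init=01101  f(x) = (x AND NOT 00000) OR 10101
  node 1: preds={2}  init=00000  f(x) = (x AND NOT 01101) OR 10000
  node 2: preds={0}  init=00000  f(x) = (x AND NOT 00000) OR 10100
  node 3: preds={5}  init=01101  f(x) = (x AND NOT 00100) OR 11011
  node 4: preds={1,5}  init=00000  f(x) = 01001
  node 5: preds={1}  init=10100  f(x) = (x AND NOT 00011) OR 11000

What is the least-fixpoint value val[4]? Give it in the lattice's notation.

Trace (14 dequeues):
  [1] u=0 | in 01101 | out 11101 | prev 01101 | push {}
  [2] u=1 | in 00000 | out 10000 | prev 00000 | push {}
  [3] u=2 | in 11101 | out 11101 | prev 00000 | push {1}
  [4] u=3 | in 10100 | out 11111 | prev 01101 | push {0}
  [5] u=4 | in 10100 | out 01001 | prev 00000 | push {}
  [6] u=5 | in 10000 | out 11100 | prev 10100 | push {3,4}
  [7] u=1 | in 11101 | out 10000 | ==
  [8] u=0 | in 11111 | out 11111 | prev 11101 | push {2}
  [9] u=3 | in 11100 | out 11111 | ==
  [10] u=4 | in 11100 | out 01001 | ==
  [11] u=2 | in 11111 | out 11111 | prev 11101 | push {1}
  [12] u=1 | in 11111 | out 10010 | prev 10000 | push {4,5}
  [13] u=4 | in 11110 | out 01001 | ==
  [14] u=5 | in 10010 | out 11100 | ==

Converged values:
  [0] 11111
  [1] 10010
  [2] 11111
  [3] 11111
  [4] 01001
  [5] 11100

01001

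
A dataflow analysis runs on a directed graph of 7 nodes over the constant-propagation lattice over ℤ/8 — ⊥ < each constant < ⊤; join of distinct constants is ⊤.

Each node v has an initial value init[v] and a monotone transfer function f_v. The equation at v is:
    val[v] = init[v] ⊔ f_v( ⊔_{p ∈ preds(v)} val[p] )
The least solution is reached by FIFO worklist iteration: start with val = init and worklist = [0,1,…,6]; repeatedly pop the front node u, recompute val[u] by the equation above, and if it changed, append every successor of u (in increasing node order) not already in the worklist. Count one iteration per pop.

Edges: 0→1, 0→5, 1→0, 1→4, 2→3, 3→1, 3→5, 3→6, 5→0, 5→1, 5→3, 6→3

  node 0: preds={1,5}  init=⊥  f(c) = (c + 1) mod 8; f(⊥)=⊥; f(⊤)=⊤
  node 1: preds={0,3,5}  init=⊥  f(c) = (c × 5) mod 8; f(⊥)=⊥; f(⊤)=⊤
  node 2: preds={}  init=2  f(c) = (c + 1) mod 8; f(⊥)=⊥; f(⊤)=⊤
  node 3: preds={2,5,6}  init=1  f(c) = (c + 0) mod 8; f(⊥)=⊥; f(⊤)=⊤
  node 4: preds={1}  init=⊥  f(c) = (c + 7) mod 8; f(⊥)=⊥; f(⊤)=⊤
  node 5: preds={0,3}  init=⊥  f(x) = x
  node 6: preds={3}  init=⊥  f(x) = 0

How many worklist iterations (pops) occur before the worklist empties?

Trace (13 dequeues):
  [1] u=0 | in ⊥ | out ⊥ | ==
  [2] u=1 | in 1 | out 5 | prev ⊥ | push {0}
  [3] u=2 | in ⊥ | out 2 | ==
  [4] u=3 | in 2 | out ⊤ | prev 1 | push {1}
  [5] u=4 | in 5 | out 4 | prev ⊥ | push {}
  [6] u=5 | in ⊤ | out ⊤ | prev ⊥ | push {3}
  [7] u=6 | in ⊤ | out 0 | prev ⊥ | push {}
  [8] u=0 | in ⊤ | out ⊤ | prev ⊥ | push {5}
  [9] u=1 | in ⊤ | out ⊤ | prev 5 | push {0,4}
  [10] u=3 | in ⊤ | out ⊤ | ==
  [11] u=5 | in ⊤ | out ⊤ | ==
  [12] u=0 | in ⊤ | out ⊤ | ==
  [13] u=4 | in ⊤ | out ⊤ | prev 4 | push {}

Converged values:
  [0] ⊤
  [1] ⊤
  [2] 2
  [3] ⊤
  [4] ⊤
  [5] ⊤
  [6] 0

13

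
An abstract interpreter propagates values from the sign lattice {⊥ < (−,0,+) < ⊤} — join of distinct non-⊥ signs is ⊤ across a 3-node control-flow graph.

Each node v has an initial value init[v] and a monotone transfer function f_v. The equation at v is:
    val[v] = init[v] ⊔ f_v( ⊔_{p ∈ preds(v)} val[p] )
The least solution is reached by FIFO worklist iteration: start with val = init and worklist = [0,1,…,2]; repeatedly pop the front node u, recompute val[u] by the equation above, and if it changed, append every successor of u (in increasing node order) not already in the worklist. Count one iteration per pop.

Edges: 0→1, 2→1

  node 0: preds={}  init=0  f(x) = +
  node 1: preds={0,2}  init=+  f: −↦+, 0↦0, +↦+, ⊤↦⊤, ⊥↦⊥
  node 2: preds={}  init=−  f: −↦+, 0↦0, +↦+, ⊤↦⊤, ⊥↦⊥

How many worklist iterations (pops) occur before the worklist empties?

3

Iteration log — 3 steps:
  step 1. node 0  ⊔preds=⊥  new=⊤  old=0  +wl: 
  step 2. node 1  ⊔preds=⊤  new=⊤  old=+  +wl: 
  step 3. node 2  ⊔preds=⊥  new=−  stable

Least fixpoint reached:
  node 0: ⊤
  node 1: ⊤
  node 2: −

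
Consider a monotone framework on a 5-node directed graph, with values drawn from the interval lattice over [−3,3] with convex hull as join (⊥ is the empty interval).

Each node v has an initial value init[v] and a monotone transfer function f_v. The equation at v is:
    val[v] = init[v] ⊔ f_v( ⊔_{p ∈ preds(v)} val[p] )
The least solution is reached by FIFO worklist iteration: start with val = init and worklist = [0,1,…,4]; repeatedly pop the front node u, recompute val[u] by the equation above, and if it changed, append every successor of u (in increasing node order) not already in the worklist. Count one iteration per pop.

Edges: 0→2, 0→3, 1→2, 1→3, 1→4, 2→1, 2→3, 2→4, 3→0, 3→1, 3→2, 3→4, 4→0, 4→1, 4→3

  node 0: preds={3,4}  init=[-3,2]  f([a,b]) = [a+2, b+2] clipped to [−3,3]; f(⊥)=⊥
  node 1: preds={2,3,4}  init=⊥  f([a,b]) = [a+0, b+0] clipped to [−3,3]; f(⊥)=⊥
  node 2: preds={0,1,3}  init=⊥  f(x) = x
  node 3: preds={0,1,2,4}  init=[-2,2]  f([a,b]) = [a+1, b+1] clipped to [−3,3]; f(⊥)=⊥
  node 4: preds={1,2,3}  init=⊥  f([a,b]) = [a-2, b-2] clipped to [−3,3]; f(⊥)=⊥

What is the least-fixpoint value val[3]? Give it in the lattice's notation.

[-2,3]

Iteration log — 10 steps:
  step 1. node 0  ⊔preds=[-2,2]  new=[-3,3]  old=[-3,2]  +wl: 
  step 2. node 1  ⊔preds=[-2,2]  new=[-2,2]  old=⊥  +wl: 
  step 3. node 2  ⊔preds=[-3,3]  new=[-3,3]  old=⊥  +wl: 1
  step 4. node 3  ⊔preds=[-3,3]  new=[-2,3]  old=[-2,2]  +wl: 0,2
  step 5. node 4  ⊔preds=[-3,3]  new=[-3,1]  old=⊥  +wl: 3
  step 6. node 1  ⊔preds=[-3,3]  new=[-3,3]  old=[-2,2]  +wl: 4
  step 7. node 0  ⊔preds=[-3,3]  new=[-3,3]  stable
  step 8. node 2  ⊔preds=[-3,3]  new=[-3,3]  stable
  step 9. node 3  ⊔preds=[-3,3]  new=[-2,3]  stable
  step 10. node 4  ⊔preds=[-3,3]  new=[-3,1]  stable

Least fixpoint reached:
  node 0: [-3,3]
  node 1: [-3,3]
  node 2: [-3,3]
  node 3: [-2,3]
  node 4: [-3,1]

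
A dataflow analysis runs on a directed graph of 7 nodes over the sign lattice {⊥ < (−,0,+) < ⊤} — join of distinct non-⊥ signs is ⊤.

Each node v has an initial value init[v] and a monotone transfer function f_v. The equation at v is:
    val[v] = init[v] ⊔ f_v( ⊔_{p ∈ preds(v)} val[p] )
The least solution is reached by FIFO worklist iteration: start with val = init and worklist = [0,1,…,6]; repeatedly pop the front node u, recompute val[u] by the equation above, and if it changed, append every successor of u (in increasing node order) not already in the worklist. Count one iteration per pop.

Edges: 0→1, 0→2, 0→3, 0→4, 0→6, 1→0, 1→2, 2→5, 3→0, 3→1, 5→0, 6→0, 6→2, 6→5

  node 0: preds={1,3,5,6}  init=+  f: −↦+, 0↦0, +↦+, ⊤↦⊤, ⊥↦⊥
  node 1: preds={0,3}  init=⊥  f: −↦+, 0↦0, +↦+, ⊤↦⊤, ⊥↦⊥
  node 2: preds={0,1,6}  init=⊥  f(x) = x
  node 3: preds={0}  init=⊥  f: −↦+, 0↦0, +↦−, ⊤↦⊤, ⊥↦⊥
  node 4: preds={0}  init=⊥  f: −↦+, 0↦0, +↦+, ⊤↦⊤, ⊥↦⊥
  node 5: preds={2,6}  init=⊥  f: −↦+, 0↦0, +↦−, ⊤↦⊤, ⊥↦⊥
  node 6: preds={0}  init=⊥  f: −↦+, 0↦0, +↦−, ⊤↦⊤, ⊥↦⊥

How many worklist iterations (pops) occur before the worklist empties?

Iteration log — 18 steps:
  step 1. node 0  ⊔preds=⊥  new=+  stable
  step 2. node 1  ⊔preds=+  new=+  old=⊥  +wl: 0
  step 3. node 2  ⊔preds=+  new=+  old=⊥  +wl: 
  step 4. node 3  ⊔preds=+  new=−  old=⊥  +wl: 1
  step 5. node 4  ⊔preds=+  new=+  old=⊥  +wl: 
  step 6. node 5  ⊔preds=+  new=−  old=⊥  +wl: 
  step 7. node 6  ⊔preds=+  new=−  old=⊥  +wl: 2,5
  step 8. node 0  ⊔preds=⊤  new=⊤  old=+  +wl: 3,4,6
  step 9. node 1  ⊔preds=⊤  new=⊤  old=+  +wl: 0
  step 10. node 2  ⊔preds=⊤  new=⊤  old=+  +wl: 
  step 11. node 5  ⊔preds=⊤  new=⊤  old=−  +wl: 
  step 12. node 3  ⊔preds=⊤  new=⊤  old=−  +wl: 1
  step 13. node 4  ⊔preds=⊤  new=⊤  old=+  +wl: 
  step 14. node 6  ⊔preds=⊤  new=⊤  old=−  +wl: 2,5
  step 15. node 0  ⊔preds=⊤  new=⊤  stable
  step 16. node 1  ⊔preds=⊤  new=⊤  stable
  step 17. node 2  ⊔preds=⊤  new=⊤  stable
  step 18. node 5  ⊔preds=⊤  new=⊤  stable

Least fixpoint reached:
  node 0: ⊤
  node 1: ⊤
  node 2: ⊤
  node 3: ⊤
  node 4: ⊤
  node 5: ⊤
  node 6: ⊤

18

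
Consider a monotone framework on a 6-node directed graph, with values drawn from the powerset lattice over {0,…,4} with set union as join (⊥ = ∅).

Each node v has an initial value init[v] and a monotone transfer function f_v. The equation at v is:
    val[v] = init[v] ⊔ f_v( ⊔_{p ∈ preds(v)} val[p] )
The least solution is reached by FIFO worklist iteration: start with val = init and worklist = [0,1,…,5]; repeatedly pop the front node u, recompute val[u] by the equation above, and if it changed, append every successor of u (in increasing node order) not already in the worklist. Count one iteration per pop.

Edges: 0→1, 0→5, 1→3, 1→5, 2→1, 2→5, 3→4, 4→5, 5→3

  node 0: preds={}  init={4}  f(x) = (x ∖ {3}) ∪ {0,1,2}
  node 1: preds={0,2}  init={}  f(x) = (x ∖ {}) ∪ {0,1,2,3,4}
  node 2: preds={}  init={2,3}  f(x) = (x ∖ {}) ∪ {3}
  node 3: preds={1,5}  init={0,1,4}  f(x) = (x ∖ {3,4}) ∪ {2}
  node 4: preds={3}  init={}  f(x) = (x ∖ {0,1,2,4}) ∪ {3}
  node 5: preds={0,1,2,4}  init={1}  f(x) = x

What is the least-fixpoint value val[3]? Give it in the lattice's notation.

Trace (7 dequeues):
  [1] u=0 | in {} | out {0,1,2,4} | prev {4} | push {}
  [2] u=1 | in {0,1,2,3,4} | out {0,1,2,3,4} | prev {} | push {}
  [3] u=2 | in {} | out {2,3} | ==
  [4] u=3 | in {0,1,2,3,4} | out {0,1,2,4} | prev {0,1,4} | push {}
  [5] u=4 | in {0,1,2,4} | out {3} | prev {} | push {}
  [6] u=5 | in {0,1,2,3,4} | out {0,1,2,3,4} | prev {1} | push {3}
  [7] u=3 | in {0,1,2,3,4} | out {0,1,2,4} | ==

Converged values:
  [0] {0,1,2,4}
  [1] {0,1,2,3,4}
  [2] {2,3}
  [3] {0,1,2,4}
  [4] {3}
  [5] {0,1,2,3,4}

{0,1,2,4}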